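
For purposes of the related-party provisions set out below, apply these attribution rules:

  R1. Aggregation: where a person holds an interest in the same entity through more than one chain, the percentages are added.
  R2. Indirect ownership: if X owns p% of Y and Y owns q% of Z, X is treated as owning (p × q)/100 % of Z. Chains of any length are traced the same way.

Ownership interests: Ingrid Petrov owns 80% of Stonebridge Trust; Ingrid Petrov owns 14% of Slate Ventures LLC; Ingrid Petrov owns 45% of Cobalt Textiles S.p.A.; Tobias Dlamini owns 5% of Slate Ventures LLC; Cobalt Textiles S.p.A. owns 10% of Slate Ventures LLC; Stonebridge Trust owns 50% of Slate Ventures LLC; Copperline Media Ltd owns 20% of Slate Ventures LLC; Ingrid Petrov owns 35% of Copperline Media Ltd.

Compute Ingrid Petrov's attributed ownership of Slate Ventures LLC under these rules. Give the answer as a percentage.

Chain via Stonebridge Trust (R2): 80% × 50% = 40% of Slate Ventures LLC.
Chain via Cobalt Textiles S.p.A. (R2): 45% × 10% = 4.5% of Slate Ventures LLC.
Chain via Copperline Media Ltd (R2): 35% × 20% = 7% of Slate Ventures LLC.
Direct interest in Slate Ventures LLC: 14%.
Aggregating (R1): 40% + 4.5% + 7% + 14% = 65.5%.

65.5%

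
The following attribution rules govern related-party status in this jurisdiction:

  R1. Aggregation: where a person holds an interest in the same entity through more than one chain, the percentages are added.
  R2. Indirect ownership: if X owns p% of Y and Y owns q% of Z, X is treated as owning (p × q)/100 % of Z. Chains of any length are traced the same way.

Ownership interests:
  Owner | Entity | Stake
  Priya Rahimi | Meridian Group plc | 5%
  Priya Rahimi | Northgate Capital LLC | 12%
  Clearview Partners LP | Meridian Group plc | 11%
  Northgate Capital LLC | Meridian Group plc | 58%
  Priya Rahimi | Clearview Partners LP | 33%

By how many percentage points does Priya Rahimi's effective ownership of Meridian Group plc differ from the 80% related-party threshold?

Chain via Clearview Partners LP (R2): 33% × 11% = 3.63% of Meridian Group plc.
Chain via Northgate Capital LLC (R2): 12% × 58% = 6.96% of Meridian Group plc.
Direct interest in Meridian Group plc: 5%.
Aggregating (R1): 3.63% + 6.96% + 5% = 15.59%.
15.59% falls short of the 80% threshold by 64.41 percentage points.

64.41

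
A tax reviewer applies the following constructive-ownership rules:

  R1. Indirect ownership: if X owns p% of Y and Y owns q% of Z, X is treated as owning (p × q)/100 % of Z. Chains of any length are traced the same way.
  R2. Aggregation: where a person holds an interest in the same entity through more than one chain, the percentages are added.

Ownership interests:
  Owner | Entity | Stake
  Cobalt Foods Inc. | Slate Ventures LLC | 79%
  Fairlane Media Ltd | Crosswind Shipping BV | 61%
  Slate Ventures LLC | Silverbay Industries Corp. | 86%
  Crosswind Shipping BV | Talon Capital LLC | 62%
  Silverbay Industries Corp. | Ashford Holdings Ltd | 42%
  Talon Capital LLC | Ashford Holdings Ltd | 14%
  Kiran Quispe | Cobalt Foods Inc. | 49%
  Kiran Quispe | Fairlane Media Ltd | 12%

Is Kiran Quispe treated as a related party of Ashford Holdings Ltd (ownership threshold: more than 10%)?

Chain via Fairlane Media Ltd → Crosswind Shipping BV → Talon Capital LLC (R1): 12% × 61% × 62% × 14% = 0.635376% of Ashford Holdings Ltd.
Chain via Cobalt Foods Inc. → Slate Ventures LLC → Silverbay Industries Corp. (R1): 49% × 79% × 86% × 42% = 13.982052% of Ashford Holdings Ltd.
Aggregating (R2): 0.635376% + 13.982052% = 14.617428%.
14.617428% exceeds the 10% threshold, so Kiran is a related party to Ashford Holdings Ltd.

Yes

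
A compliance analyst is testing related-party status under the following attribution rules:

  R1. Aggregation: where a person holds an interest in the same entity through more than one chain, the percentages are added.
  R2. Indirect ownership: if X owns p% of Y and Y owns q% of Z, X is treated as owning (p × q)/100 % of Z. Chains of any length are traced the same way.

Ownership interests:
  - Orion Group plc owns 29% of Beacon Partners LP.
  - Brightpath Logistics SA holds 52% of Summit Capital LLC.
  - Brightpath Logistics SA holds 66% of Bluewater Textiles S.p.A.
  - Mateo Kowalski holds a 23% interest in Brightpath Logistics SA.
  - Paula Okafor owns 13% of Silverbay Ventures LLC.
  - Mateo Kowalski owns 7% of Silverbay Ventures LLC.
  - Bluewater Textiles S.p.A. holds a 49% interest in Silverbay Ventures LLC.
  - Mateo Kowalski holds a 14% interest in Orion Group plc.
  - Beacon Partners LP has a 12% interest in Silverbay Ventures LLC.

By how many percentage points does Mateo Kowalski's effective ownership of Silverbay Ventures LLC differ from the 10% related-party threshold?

4.9254

Chain via Orion Group plc → Beacon Partners LP (R2): 14% × 29% × 12% = 0.4872% of Silverbay Ventures LLC.
Chain via Brightpath Logistics SA → Bluewater Textiles S.p.A. (R2): 23% × 66% × 49% = 7.4382% of Silverbay Ventures LLC.
Direct interest in Silverbay Ventures LLC: 7%.
Aggregating (R1): 0.4872% + 7.4382% + 7% = 14.9254%.
14.9254% exceeds the 10% threshold by 4.9254 percentage points.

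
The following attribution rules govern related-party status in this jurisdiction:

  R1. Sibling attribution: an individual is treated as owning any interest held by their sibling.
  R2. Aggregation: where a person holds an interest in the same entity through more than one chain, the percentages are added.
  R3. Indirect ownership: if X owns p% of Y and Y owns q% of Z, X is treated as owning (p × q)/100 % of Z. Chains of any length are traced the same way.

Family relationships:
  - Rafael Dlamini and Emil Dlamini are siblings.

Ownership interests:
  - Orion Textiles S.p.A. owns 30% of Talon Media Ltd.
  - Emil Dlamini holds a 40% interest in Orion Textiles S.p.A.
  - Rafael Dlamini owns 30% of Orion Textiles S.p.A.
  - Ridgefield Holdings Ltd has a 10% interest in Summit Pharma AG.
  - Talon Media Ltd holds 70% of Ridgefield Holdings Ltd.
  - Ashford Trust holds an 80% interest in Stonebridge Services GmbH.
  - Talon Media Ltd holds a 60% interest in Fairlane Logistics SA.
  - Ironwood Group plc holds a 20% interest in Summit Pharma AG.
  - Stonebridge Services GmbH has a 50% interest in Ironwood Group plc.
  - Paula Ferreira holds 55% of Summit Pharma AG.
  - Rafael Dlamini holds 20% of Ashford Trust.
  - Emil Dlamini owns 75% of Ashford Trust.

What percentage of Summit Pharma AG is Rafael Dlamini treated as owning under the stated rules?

By sibling attribution (R1), Rafael Dlamini is treated as also owning Emil Dlamini's interest in Orion Textiles S.p.A, giving 30% + 40% = 70%.
By sibling attribution (R1), Rafael Dlamini is treated as also owning Emil Dlamini's interest in Ashford Trust, giving 20% + 75% = 95%.
Chain via Orion Textiles S.p.A. → Talon Media Ltd → Ridgefield Holdings Ltd (R3): 70% × 30% × 70% × 10% = 1.47% of Summit Pharma AG.
Chain via Ashford Trust → Stonebridge Services GmbH → Ironwood Group plc (R3): 95% × 80% × 50% × 20% = 7.6% of Summit Pharma AG.
Aggregating (R2): 1.47% + 7.6% = 9.07%.

9.07%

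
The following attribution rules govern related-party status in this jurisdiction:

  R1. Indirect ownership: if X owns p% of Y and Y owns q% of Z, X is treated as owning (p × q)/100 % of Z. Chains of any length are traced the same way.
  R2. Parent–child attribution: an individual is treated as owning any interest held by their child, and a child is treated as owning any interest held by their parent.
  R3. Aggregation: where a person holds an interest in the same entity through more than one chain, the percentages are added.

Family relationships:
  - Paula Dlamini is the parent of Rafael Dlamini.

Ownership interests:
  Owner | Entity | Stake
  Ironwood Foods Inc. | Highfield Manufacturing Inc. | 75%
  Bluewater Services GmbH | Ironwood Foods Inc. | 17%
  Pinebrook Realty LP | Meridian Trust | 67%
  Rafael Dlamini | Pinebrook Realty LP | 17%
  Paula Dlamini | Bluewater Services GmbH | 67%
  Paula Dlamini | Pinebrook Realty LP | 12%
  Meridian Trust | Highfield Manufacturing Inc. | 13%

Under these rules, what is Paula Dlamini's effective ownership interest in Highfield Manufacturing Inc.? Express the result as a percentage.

11.0684%

By parent–child attribution (R2), Paula Dlamini is treated as also owning Rafael Dlamini's interest in Pinebrook Realty LP, giving 12% + 17% = 29%.
Chain via Bluewater Services GmbH → Ironwood Foods Inc. (R1): 67% × 17% × 75% = 8.5425% of Highfield Manufacturing Inc.
Chain via Pinebrook Realty LP → Meridian Trust (R1): 29% × 67% × 13% = 2.5259% of Highfield Manufacturing Inc.
Aggregating (R3): 8.5425% + 2.5259% = 11.0684%.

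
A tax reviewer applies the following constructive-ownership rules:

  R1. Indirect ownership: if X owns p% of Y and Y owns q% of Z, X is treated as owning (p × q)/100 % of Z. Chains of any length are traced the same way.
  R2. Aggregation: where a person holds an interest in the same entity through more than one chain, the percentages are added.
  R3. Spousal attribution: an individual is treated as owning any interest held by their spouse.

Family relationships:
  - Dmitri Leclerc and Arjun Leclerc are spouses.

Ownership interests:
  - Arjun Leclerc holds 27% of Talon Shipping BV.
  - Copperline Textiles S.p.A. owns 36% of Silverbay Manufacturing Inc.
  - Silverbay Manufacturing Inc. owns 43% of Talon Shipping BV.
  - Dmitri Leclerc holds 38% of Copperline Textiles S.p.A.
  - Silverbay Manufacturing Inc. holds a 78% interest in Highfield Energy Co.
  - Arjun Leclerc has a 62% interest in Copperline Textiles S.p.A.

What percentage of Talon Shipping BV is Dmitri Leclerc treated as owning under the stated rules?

42.48%

By spousal attribution (R3), Dmitri Leclerc is treated as also owning Arjun Leclerc's interest in Copperline Textiles S.p.A, giving 38% + 62% = 100%.
By spousal attribution (R3), Dmitri Leclerc is treated as owning Arjun Leclerc's 27% interest in Talon Shipping BV.
Chain via Copperline Textiles S.p.A. → Silverbay Manufacturing Inc. (R1): 100% × 36% × 43% = 15.48% of Talon Shipping BV.
Direct interest in Talon Shipping BV: 27%.
Aggregating (R2): 15.48% + 27% = 42.48%.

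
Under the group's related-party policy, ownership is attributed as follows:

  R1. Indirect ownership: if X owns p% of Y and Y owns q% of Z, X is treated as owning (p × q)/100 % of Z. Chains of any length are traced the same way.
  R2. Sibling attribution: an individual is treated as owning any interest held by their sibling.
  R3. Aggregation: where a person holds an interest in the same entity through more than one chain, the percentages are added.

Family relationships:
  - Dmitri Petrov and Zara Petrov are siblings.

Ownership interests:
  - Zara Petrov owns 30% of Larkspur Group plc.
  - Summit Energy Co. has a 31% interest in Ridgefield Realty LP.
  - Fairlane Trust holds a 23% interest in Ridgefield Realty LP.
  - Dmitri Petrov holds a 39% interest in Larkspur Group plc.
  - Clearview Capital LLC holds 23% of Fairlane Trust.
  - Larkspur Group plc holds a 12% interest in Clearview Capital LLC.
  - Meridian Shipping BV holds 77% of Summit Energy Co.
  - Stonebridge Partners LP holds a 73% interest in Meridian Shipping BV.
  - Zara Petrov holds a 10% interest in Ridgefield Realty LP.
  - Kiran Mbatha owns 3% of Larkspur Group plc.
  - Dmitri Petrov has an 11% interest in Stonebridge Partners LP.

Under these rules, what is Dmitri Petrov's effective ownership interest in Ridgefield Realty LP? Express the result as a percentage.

12.354773%

By sibling attribution (R2), Dmitri Petrov is treated as also owning Zara Petrov's interest in Larkspur Group plc, giving 39% + 30% = 69%.
By sibling attribution (R2), Dmitri Petrov is treated as owning Zara Petrov's 10% interest in Ridgefield Realty LP.
Chain via Larkspur Group plc → Clearview Capital LLC → Fairlane Trust (R1): 69% × 12% × 23% × 23% = 0.438012% of Ridgefield Realty LP.
Chain via Stonebridge Partners LP → Meridian Shipping BV → Summit Energy Co. (R1): 11% × 73% × 77% × 31% = 1.916761% of Ridgefield Realty LP.
Direct interest in Ridgefield Realty LP: 10%.
Aggregating (R3): 0.438012% + 1.916761% + 10% = 12.354773%.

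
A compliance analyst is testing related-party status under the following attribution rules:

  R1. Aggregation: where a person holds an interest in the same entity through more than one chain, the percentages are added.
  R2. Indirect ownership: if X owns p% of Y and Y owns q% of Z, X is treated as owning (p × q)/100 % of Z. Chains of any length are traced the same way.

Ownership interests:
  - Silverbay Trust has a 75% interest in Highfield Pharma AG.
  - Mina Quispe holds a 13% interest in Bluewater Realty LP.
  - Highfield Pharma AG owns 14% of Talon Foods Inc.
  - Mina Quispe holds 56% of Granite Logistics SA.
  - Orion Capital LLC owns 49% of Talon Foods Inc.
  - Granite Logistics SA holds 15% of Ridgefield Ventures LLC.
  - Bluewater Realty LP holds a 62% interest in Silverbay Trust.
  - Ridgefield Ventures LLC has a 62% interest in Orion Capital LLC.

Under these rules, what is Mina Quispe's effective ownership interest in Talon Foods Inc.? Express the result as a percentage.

Chain via Granite Logistics SA → Ridgefield Ventures LLC → Orion Capital LLC (R2): 56% × 15% × 62% × 49% = 2.55192% of Talon Foods Inc.
Chain via Bluewater Realty LP → Silverbay Trust → Highfield Pharma AG (R2): 13% × 62% × 75% × 14% = 0.8463% of Talon Foods Inc.
Aggregating (R1): 2.55192% + 0.8463% = 3.39822%.

3.39822%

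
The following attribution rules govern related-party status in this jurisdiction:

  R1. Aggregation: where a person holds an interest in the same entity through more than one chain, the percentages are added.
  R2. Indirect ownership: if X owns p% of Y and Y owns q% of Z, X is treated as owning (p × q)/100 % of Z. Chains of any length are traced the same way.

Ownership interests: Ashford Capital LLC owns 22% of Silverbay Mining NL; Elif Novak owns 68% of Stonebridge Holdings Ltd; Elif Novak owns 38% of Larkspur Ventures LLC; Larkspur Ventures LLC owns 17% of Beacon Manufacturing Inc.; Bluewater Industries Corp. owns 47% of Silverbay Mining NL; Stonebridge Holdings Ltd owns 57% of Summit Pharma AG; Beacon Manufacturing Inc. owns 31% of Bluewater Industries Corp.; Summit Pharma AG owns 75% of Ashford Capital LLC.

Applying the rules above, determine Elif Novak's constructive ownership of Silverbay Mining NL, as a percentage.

Chain via Larkspur Ventures LLC → Beacon Manufacturing Inc. → Bluewater Industries Corp. (R2): 38% × 17% × 31% × 47% = 0.941222% of Silverbay Mining NL.
Chain via Stonebridge Holdings Ltd → Summit Pharma AG → Ashford Capital LLC (R2): 68% × 57% × 75% × 22% = 6.3954% of Silverbay Mining NL.
Aggregating (R1): 0.941222% + 6.3954% = 7.336622%.

7.336622%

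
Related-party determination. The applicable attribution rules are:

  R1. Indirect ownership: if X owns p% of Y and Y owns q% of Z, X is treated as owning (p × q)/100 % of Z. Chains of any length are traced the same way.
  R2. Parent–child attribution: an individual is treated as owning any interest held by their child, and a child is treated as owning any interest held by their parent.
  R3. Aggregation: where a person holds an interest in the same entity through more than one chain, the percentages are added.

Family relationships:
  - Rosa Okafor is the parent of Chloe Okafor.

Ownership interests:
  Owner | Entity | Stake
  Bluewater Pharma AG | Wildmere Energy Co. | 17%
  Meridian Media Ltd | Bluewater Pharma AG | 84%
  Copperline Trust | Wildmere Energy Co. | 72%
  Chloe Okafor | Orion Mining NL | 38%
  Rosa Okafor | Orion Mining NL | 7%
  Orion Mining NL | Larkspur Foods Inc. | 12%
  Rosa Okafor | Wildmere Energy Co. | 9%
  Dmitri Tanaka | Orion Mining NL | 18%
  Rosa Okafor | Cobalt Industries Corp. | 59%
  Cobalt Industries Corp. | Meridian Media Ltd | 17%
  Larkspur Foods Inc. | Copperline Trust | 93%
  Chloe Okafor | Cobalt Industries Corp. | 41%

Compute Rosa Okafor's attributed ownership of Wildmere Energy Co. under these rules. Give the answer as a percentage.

By parent–child attribution (R2), Rosa Okafor is treated as also owning Chloe Okafor's interest in Orion Mining NL, giving 7% + 38% = 45%.
By parent–child attribution (R2), Rosa Okafor is treated as also owning Chloe Okafor's interest in Cobalt Industries Corp, giving 59% + 41% = 100%.
Chain via Orion Mining NL → Larkspur Foods Inc. → Copperline Trust (R1): 45% × 12% × 93% × 72% = 3.61584% of Wildmere Energy Co.
Chain via Cobalt Industries Corp. → Meridian Media Ltd → Bluewater Pharma AG (R1): 100% × 17% × 84% × 17% = 2.4276% of Wildmere Energy Co.
Direct interest in Wildmere Energy Co: 9%.
Aggregating (R3): 3.61584% + 2.4276% + 9% = 15.04344%.

15.04344%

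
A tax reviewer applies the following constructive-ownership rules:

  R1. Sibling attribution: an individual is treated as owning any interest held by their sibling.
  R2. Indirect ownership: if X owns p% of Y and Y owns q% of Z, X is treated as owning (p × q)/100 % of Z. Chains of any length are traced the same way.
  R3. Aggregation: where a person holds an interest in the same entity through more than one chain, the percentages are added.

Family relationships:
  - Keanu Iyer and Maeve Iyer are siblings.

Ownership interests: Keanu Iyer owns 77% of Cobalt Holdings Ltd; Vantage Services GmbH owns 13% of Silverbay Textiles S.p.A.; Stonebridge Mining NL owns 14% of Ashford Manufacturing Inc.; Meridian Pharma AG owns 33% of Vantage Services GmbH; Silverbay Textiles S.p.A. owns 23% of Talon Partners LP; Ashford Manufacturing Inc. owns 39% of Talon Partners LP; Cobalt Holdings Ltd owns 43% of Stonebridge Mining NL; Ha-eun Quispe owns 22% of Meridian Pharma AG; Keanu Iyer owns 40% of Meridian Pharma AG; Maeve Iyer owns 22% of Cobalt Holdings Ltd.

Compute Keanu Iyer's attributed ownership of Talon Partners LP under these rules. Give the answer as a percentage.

By sibling attribution (R1), Keanu Iyer is treated as also owning Maeve Iyer's interest in Cobalt Holdings Ltd, giving 77% + 22% = 99%.
Chain via Cobalt Holdings Ltd → Stonebridge Mining NL → Ashford Manufacturing Inc. (R2): 99% × 43% × 14% × 39% = 2.324322% of Talon Partners LP.
Chain via Meridian Pharma AG → Vantage Services GmbH → Silverbay Textiles S.p.A. (R2): 40% × 33% × 13% × 23% = 0.39468% of Talon Partners LP.
Aggregating (R3): 2.324322% + 0.39468% = 2.719002%.

2.719002%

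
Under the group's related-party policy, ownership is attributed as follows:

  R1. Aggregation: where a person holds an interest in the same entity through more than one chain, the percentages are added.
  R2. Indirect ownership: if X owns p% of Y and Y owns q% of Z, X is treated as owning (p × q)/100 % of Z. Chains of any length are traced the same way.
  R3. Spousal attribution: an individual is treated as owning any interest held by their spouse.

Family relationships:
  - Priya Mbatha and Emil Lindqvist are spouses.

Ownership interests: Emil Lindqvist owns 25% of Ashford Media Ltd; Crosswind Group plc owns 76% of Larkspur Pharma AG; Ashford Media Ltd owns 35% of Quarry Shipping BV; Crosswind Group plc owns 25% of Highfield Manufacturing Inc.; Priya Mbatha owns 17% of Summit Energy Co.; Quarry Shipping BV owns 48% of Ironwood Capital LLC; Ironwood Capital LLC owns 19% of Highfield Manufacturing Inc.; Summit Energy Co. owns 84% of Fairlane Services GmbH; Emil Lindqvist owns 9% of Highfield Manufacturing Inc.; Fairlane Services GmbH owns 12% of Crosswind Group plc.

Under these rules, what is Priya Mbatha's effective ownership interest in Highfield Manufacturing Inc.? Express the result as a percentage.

10.2264%

By spousal attribution (R3), Priya Mbatha is treated as owning Emil Lindqvist's 25% interest in Ashford Media Ltd.
By spousal attribution (R3), Priya Mbatha is treated as owning Emil Lindqvist's 9% interest in Highfield Manufacturing Inc.
Chain via Summit Energy Co. → Fairlane Services GmbH → Crosswind Group plc (R2): 17% × 84% × 12% × 25% = 0.4284% of Highfield Manufacturing Inc.
Chain via Ashford Media Ltd → Quarry Shipping BV → Ironwood Capital LLC (R2): 25% × 35% × 48% × 19% = 0.798% of Highfield Manufacturing Inc.
Direct interest in Highfield Manufacturing Inc: 9%.
Aggregating (R1): 0.4284% + 0.798% + 9% = 10.2264%.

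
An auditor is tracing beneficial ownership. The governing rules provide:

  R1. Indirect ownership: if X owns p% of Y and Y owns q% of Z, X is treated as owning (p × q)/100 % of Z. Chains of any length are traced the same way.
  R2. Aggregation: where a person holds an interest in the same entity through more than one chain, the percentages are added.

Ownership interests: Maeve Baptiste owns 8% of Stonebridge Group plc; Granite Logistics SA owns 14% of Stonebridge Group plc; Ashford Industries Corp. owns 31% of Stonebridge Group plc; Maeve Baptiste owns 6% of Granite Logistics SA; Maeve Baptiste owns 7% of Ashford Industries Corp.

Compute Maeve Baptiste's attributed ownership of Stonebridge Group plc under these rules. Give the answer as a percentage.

11.01%

Chain via Ashford Industries Corp. (R1): 7% × 31% = 2.17% of Stonebridge Group plc.
Chain via Granite Logistics SA (R1): 6% × 14% = 0.84% of Stonebridge Group plc.
Direct interest in Stonebridge Group plc: 8%.
Aggregating (R2): 2.17% + 0.84% + 8% = 11.01%.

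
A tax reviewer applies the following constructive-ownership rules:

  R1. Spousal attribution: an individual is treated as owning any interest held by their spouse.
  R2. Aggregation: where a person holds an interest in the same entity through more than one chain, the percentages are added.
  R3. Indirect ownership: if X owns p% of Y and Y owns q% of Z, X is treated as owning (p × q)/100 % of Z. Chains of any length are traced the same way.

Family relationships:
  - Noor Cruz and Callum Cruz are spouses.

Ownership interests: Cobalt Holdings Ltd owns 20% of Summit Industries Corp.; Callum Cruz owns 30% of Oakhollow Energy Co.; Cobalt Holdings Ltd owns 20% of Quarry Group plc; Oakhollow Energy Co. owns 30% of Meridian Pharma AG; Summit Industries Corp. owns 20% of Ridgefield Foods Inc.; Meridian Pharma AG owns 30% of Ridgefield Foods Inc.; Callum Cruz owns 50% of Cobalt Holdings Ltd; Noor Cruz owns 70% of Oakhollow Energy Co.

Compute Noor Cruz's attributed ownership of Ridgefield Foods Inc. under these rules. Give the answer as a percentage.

By spousal attribution (R1), Noor Cruz is treated as also owning Callum Cruz's interest in Oakhollow Energy Co, giving 70% + 30% = 100%.
By spousal attribution (R1), Noor Cruz is treated as owning Callum Cruz's 50% interest in Cobalt Holdings Ltd.
Chain via Oakhollow Energy Co. → Meridian Pharma AG (R3): 100% × 30% × 30% = 9% of Ridgefield Foods Inc.
Chain via Cobalt Holdings Ltd → Summit Industries Corp. (R3): 50% × 20% × 20% = 2% of Ridgefield Foods Inc.
Aggregating (R2): 9% + 2% = 11%.

11%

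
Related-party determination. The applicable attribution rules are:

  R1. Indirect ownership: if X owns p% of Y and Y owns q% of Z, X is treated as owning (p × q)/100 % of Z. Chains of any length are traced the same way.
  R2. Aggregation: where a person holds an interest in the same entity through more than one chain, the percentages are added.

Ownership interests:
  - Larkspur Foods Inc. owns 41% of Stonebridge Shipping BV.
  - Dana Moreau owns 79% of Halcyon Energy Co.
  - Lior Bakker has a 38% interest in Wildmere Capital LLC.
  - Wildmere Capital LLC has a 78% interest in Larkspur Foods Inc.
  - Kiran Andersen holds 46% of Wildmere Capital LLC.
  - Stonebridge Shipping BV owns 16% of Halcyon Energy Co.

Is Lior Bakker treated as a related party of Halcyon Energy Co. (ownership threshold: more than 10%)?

No

Chain via Wildmere Capital LLC → Larkspur Foods Inc. → Stonebridge Shipping BV (R1): 38% × 78% × 41% × 16% = 1.944384% of Halcyon Energy Co.
1.944384% does not exceed the 10% threshold, so Lior is not a related party to Halcyon Energy Co.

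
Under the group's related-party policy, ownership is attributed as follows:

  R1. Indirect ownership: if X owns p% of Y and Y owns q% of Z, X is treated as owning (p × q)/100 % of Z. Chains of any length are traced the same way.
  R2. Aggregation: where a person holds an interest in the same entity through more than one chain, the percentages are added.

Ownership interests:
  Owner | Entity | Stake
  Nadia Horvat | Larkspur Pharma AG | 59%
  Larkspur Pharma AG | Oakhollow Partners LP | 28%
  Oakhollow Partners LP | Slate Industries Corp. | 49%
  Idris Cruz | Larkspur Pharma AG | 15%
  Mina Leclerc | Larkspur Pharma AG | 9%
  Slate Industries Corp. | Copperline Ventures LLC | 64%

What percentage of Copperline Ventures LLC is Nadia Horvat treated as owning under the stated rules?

5.180672%

Chain via Larkspur Pharma AG → Oakhollow Partners LP → Slate Industries Corp. (R1): 59% × 28% × 49% × 64% = 5.180672% of Copperline Ventures LLC.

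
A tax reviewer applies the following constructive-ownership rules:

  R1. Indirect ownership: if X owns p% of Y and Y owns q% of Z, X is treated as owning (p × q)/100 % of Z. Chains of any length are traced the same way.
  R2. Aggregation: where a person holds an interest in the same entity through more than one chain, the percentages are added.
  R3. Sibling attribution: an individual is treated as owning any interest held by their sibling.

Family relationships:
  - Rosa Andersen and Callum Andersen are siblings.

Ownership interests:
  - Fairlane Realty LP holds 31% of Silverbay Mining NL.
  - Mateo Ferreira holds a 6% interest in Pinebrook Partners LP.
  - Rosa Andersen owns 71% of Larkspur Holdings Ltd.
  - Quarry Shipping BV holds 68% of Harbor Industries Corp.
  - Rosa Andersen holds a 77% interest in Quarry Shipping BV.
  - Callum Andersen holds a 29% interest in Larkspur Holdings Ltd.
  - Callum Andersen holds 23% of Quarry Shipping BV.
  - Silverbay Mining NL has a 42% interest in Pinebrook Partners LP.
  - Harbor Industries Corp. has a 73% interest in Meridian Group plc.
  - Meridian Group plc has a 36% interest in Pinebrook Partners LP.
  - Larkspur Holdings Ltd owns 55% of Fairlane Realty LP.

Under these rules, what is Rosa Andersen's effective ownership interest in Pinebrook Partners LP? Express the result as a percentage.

By sibling attribution (R3), Rosa Andersen is treated as also owning Callum Andersen's interest in Larkspur Holdings Ltd, giving 71% + 29% = 100%.
By sibling attribution (R3), Rosa Andersen is treated as also owning Callum Andersen's interest in Quarry Shipping BV, giving 77% + 23% = 100%.
Chain via Larkspur Holdings Ltd → Fairlane Realty LP → Silverbay Mining NL (R1): 100% × 55% × 31% × 42% = 7.161% of Pinebrook Partners LP.
Chain via Quarry Shipping BV → Harbor Industries Corp. → Meridian Group plc (R1): 100% × 68% × 73% × 36% = 17.8704% of Pinebrook Partners LP.
Aggregating (R2): 7.161% + 17.8704% = 25.0314%.

25.0314%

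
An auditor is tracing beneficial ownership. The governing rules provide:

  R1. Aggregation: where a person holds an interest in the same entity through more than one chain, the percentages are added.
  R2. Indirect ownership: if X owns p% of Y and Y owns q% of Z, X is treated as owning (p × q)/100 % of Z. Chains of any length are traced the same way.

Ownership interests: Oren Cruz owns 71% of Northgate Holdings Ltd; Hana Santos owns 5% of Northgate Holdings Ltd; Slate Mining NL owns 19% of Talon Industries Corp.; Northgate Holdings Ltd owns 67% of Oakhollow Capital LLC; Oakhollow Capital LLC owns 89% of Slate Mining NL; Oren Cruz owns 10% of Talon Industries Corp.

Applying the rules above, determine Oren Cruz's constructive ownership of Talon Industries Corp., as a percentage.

Chain via Northgate Holdings Ltd → Oakhollow Capital LLC → Slate Mining NL (R2): 71% × 67% × 89% × 19% = 8.044087% of Talon Industries Corp.
Direct interest in Talon Industries Corp: 10%.
Aggregating (R1): 8.044087% + 10% = 18.044087%.

18.044087%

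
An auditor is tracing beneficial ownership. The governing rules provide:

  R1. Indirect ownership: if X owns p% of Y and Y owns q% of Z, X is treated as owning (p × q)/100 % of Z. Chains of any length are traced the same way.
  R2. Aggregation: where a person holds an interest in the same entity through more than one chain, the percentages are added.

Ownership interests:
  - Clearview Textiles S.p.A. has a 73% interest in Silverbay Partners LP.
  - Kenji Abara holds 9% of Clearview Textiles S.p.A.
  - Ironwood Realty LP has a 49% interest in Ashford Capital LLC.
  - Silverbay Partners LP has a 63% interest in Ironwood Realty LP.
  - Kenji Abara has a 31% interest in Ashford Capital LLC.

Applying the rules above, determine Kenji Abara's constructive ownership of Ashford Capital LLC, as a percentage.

33.028159%

Chain via Clearview Textiles S.p.A. → Silverbay Partners LP → Ironwood Realty LP (R1): 9% × 73% × 63% × 49% = 2.028159% of Ashford Capital LLC.
Direct interest in Ashford Capital LLC: 31%.
Aggregating (R2): 2.028159% + 31% = 33.028159%.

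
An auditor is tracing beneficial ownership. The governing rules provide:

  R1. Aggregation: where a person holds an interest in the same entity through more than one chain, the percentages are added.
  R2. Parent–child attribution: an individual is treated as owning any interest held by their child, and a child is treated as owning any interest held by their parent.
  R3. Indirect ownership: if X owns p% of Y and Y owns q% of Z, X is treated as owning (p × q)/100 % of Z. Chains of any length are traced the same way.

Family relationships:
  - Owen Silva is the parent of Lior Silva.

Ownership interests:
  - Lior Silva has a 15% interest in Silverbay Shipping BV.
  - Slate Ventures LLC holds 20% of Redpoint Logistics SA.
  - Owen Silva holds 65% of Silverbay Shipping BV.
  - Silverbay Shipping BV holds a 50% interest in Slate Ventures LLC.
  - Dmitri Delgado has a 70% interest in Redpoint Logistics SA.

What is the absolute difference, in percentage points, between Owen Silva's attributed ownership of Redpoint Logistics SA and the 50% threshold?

42

By parent–child attribution (R2), Owen Silva is treated as also owning Lior Silva's interest in Silverbay Shipping BV, giving 65% + 15% = 80%.
Chain via Silverbay Shipping BV → Slate Ventures LLC (R3): 80% × 50% × 20% = 8% of Redpoint Logistics SA.
8% falls short of the 50% threshold by 42 percentage points.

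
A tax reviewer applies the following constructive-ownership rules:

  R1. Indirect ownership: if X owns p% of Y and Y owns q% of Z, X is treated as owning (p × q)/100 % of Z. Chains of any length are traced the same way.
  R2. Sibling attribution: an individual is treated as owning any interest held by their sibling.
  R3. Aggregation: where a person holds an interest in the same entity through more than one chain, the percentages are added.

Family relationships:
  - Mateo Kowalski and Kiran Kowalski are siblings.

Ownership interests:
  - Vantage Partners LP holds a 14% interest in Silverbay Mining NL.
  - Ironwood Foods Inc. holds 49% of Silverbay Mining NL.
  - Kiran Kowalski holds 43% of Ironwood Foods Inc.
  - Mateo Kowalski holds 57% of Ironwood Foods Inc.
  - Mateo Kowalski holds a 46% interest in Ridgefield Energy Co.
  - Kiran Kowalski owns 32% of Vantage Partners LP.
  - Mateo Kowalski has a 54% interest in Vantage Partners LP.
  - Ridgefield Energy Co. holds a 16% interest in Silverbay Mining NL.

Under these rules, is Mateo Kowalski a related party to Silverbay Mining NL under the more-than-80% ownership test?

No

By sibling attribution (R2), Mateo Kowalski is treated as also owning Kiran Kowalski's interest in Ironwood Foods Inc, giving 57% + 43% = 100%.
By sibling attribution (R2), Mateo Kowalski is treated as also owning Kiran Kowalski's interest in Vantage Partners LP, giving 54% + 32% = 86%.
Chain via Ridgefield Energy Co. (R1): 46% × 16% = 7.36% of Silverbay Mining NL.
Chain via Ironwood Foods Inc. (R1): 100% × 49% = 49% of Silverbay Mining NL.
Chain via Vantage Partners LP (R1): 86% × 14% = 12.04% of Silverbay Mining NL.
Aggregating (R3): 7.36% + 49% + 12.04% = 68.4%.
68.4% does not exceed the 80% threshold, so Mateo is not a related party to Silverbay Mining NL.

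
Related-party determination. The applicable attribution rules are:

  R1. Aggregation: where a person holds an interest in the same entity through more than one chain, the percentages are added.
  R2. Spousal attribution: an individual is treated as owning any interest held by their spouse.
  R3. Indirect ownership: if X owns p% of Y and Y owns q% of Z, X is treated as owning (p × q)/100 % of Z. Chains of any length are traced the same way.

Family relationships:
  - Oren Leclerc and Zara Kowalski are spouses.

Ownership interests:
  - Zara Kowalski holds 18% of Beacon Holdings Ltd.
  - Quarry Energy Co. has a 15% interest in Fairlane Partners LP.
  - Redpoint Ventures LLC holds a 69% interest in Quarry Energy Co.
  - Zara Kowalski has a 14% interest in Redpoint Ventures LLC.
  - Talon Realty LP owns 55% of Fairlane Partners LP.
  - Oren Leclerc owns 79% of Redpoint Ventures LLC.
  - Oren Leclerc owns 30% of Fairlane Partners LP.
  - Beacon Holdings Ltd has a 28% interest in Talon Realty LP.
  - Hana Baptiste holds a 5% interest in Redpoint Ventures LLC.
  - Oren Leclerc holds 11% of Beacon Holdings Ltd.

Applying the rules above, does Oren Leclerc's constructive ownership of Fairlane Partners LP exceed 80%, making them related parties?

By spousal attribution (R2), Oren Leclerc is treated as also owning Zara Kowalski's interest in Redpoint Ventures LLC, giving 79% + 14% = 93%.
By spousal attribution (R2), Oren Leclerc is treated as also owning Zara Kowalski's interest in Beacon Holdings Ltd, giving 11% + 18% = 29%.
Chain via Redpoint Ventures LLC → Quarry Energy Co. (R3): 93% × 69% × 15% = 9.6255% of Fairlane Partners LP.
Chain via Beacon Holdings Ltd → Talon Realty LP (R3): 29% × 28% × 55% = 4.466% of Fairlane Partners LP.
Direct interest in Fairlane Partners LP: 30%.
Aggregating (R1): 9.6255% + 4.466% + 30% = 44.0915%.
44.0915% does not exceed the 80% threshold, so Oren is not a related party to Fairlane Partners LP.

No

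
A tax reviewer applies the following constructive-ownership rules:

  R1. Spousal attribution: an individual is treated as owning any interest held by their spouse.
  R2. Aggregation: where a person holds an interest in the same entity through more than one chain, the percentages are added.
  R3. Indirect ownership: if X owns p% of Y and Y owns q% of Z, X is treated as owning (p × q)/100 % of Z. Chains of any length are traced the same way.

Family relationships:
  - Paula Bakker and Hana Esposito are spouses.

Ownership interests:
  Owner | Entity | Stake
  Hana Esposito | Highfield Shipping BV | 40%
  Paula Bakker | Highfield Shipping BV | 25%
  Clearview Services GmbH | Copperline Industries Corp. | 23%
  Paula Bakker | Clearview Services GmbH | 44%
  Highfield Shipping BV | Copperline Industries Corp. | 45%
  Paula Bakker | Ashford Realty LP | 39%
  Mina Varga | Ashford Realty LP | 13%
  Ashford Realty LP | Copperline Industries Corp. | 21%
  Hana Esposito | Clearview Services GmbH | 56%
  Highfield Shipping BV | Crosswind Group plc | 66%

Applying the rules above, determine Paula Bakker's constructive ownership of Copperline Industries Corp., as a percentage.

60.44%

By spousal attribution (R1), Paula Bakker is treated as also owning Hana Esposito's interest in Clearview Services GmbH, giving 44% + 56% = 100%.
By spousal attribution (R1), Paula Bakker is treated as also owning Hana Esposito's interest in Highfield Shipping BV, giving 25% + 40% = 65%.
Chain via Clearview Services GmbH (R3): 100% × 23% = 23% of Copperline Industries Corp.
Chain via Ashford Realty LP (R3): 39% × 21% = 8.19% of Copperline Industries Corp.
Chain via Highfield Shipping BV (R3): 65% × 45% = 29.25% of Copperline Industries Corp.
Aggregating (R2): 23% + 8.19% + 29.25% = 60.44%.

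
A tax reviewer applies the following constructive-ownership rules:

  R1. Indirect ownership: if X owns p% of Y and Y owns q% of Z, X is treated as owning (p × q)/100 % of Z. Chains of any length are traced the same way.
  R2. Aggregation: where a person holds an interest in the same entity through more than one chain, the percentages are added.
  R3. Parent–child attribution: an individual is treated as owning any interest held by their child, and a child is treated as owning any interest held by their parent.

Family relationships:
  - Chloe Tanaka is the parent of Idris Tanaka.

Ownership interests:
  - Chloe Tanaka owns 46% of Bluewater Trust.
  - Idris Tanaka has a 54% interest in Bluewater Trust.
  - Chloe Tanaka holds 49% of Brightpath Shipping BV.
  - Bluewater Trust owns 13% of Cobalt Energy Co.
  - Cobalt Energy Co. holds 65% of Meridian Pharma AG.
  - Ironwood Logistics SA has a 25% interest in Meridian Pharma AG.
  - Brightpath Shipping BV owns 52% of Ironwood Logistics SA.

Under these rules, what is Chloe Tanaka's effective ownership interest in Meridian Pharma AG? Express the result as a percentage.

By parent–child attribution (R3), Chloe Tanaka is treated as also owning Idris Tanaka's interest in Bluewater Trust, giving 46% + 54% = 100%.
Chain via Brightpath Shipping BV → Ironwood Logistics SA (R1): 49% × 52% × 25% = 6.37% of Meridian Pharma AG.
Chain via Bluewater Trust → Cobalt Energy Co. (R1): 100% × 13% × 65% = 8.45% of Meridian Pharma AG.
Aggregating (R2): 6.37% + 8.45% = 14.82%.

14.82%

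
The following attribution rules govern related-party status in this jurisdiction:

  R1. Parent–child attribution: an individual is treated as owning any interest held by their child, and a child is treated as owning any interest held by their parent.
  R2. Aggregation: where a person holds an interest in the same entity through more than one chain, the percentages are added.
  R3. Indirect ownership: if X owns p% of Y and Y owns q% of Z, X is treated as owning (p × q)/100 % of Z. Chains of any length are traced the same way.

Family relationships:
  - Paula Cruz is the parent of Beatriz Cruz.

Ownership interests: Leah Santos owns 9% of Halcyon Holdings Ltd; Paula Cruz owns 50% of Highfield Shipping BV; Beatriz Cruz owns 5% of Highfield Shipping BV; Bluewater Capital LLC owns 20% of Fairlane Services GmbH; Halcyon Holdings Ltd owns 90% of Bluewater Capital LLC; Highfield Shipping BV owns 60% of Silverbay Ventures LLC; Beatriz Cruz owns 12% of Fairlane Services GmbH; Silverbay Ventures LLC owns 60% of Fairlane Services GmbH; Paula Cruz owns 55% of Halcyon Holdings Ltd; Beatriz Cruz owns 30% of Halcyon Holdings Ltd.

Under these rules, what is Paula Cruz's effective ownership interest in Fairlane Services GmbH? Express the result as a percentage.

47.1%

By parent–child attribution (R1), Paula Cruz is treated as also owning Beatriz Cruz's interest in Halcyon Holdings Ltd, giving 55% + 30% = 85%.
By parent–child attribution (R1), Paula Cruz is treated as also owning Beatriz Cruz's interest in Highfield Shipping BV, giving 50% + 5% = 55%.
By parent–child attribution (R1), Paula Cruz is treated as owning Beatriz Cruz's 12% interest in Fairlane Services GmbH.
Chain via Halcyon Holdings Ltd → Bluewater Capital LLC (R3): 85% × 90% × 20% = 15.3% of Fairlane Services GmbH.
Chain via Highfield Shipping BV → Silverbay Ventures LLC (R3): 55% × 60% × 60% = 19.8% of Fairlane Services GmbH.
Direct interest in Fairlane Services GmbH: 12%.
Aggregating (R2): 15.3% + 19.8% + 12% = 47.1%.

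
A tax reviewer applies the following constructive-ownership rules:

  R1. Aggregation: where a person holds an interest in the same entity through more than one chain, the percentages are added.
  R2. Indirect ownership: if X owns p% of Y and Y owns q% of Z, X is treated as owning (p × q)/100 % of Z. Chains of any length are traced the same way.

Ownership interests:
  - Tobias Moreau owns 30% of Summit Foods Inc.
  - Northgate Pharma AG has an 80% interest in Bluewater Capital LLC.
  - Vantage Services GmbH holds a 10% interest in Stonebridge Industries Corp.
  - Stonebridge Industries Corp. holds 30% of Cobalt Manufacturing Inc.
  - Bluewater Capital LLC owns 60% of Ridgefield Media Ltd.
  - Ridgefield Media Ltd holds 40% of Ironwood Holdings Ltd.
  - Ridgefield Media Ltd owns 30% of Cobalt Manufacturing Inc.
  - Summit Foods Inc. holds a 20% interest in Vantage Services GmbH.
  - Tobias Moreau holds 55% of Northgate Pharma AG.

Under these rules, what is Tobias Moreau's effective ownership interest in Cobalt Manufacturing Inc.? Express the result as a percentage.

Chain via Northgate Pharma AG → Bluewater Capital LLC → Ridgefield Media Ltd (R2): 55% × 80% × 60% × 30% = 7.92% of Cobalt Manufacturing Inc.
Chain via Summit Foods Inc. → Vantage Services GmbH → Stonebridge Industries Corp. (R2): 30% × 20% × 10% × 30% = 0.18% of Cobalt Manufacturing Inc.
Aggregating (R1): 7.92% + 0.18% = 8.1%.

8.1%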